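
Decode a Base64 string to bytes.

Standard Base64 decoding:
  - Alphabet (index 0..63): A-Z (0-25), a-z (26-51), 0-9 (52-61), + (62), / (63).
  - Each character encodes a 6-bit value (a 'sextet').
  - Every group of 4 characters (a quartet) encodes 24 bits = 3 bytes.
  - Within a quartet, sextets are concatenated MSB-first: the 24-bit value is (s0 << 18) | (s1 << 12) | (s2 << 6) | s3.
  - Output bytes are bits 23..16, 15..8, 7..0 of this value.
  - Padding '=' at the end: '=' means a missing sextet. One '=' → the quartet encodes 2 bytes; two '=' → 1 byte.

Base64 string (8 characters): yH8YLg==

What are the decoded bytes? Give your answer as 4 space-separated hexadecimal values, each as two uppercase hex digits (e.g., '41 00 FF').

Answer: C8 7F 18 2E

Derivation:
After char 0 ('y'=50): chars_in_quartet=1 acc=0x32 bytes_emitted=0
After char 1 ('H'=7): chars_in_quartet=2 acc=0xC87 bytes_emitted=0
After char 2 ('8'=60): chars_in_quartet=3 acc=0x321FC bytes_emitted=0
After char 3 ('Y'=24): chars_in_quartet=4 acc=0xC87F18 -> emit C8 7F 18, reset; bytes_emitted=3
After char 4 ('L'=11): chars_in_quartet=1 acc=0xB bytes_emitted=3
After char 5 ('g'=32): chars_in_quartet=2 acc=0x2E0 bytes_emitted=3
Padding '==': partial quartet acc=0x2E0 -> emit 2E; bytes_emitted=4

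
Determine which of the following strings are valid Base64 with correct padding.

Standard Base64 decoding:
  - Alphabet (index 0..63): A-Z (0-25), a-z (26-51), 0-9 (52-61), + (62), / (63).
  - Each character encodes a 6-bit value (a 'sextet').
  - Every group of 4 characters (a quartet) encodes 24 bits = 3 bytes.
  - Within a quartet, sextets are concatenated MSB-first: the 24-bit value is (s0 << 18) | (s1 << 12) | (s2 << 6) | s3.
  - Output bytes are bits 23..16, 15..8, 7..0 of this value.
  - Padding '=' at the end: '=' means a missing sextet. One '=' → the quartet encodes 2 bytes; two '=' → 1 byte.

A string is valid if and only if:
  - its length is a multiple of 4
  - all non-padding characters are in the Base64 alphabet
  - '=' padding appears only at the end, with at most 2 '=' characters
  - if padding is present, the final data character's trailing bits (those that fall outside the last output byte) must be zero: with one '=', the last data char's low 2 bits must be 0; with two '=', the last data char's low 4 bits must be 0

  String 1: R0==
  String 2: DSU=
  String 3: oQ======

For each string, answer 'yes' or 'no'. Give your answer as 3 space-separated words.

Answer: no yes no

Derivation:
String 1: 'R0==' → invalid (bad trailing bits)
String 2: 'DSU=' → valid
String 3: 'oQ======' → invalid (6 pad chars (max 2))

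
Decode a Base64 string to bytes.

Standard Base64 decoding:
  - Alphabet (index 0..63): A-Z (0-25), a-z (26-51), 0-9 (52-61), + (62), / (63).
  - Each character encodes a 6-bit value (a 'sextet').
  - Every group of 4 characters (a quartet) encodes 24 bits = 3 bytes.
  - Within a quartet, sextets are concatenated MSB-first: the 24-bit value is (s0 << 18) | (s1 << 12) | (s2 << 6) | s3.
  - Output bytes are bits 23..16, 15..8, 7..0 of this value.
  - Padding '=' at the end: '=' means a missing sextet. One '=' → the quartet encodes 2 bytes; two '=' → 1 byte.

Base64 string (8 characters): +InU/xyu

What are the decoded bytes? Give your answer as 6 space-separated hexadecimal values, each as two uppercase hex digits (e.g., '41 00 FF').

After char 0 ('+'=62): chars_in_quartet=1 acc=0x3E bytes_emitted=0
After char 1 ('I'=8): chars_in_quartet=2 acc=0xF88 bytes_emitted=0
After char 2 ('n'=39): chars_in_quartet=3 acc=0x3E227 bytes_emitted=0
After char 3 ('U'=20): chars_in_quartet=4 acc=0xF889D4 -> emit F8 89 D4, reset; bytes_emitted=3
After char 4 ('/'=63): chars_in_quartet=1 acc=0x3F bytes_emitted=3
After char 5 ('x'=49): chars_in_quartet=2 acc=0xFF1 bytes_emitted=3
After char 6 ('y'=50): chars_in_quartet=3 acc=0x3FC72 bytes_emitted=3
After char 7 ('u'=46): chars_in_quartet=4 acc=0xFF1CAE -> emit FF 1C AE, reset; bytes_emitted=6

Answer: F8 89 D4 FF 1C AE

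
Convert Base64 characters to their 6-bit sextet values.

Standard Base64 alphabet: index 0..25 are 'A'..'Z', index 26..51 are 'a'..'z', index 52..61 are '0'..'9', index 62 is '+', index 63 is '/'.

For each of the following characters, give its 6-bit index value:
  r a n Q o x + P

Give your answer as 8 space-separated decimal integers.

Answer: 43 26 39 16 40 49 62 15

Derivation:
'r': a..z range, 26 + ord('r') − ord('a') = 43
'a': a..z range, 26 + ord('a') − ord('a') = 26
'n': a..z range, 26 + ord('n') − ord('a') = 39
'Q': A..Z range, ord('Q') − ord('A') = 16
'o': a..z range, 26 + ord('o') − ord('a') = 40
'x': a..z range, 26 + ord('x') − ord('a') = 49
'+': index 62
'P': A..Z range, ord('P') − ord('A') = 15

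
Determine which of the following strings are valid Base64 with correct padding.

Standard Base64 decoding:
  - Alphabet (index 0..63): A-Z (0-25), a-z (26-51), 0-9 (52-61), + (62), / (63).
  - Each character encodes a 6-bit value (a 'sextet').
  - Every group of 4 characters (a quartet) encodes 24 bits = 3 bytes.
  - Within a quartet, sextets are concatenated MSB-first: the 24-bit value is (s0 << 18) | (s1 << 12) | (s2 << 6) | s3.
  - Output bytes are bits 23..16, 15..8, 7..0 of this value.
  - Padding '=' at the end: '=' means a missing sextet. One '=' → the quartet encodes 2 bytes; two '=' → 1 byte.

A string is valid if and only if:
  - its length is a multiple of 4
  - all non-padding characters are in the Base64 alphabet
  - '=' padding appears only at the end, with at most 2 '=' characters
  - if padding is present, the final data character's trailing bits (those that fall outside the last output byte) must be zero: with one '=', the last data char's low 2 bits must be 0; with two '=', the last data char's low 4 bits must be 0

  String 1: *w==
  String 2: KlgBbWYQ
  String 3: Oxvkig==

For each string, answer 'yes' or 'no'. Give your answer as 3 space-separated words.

String 1: '*w==' → invalid (bad char(s): ['*'])
String 2: 'KlgBbWYQ' → valid
String 3: 'Oxvkig==' → valid

Answer: no yes yes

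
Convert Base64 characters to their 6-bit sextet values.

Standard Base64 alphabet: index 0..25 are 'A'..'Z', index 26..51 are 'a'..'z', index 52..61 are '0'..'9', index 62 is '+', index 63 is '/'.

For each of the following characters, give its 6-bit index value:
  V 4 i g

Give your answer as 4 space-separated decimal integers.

Answer: 21 56 34 32

Derivation:
'V': A..Z range, ord('V') − ord('A') = 21
'4': 0..9 range, 52 + ord('4') − ord('0') = 56
'i': a..z range, 26 + ord('i') − ord('a') = 34
'g': a..z range, 26 + ord('g') − ord('a') = 32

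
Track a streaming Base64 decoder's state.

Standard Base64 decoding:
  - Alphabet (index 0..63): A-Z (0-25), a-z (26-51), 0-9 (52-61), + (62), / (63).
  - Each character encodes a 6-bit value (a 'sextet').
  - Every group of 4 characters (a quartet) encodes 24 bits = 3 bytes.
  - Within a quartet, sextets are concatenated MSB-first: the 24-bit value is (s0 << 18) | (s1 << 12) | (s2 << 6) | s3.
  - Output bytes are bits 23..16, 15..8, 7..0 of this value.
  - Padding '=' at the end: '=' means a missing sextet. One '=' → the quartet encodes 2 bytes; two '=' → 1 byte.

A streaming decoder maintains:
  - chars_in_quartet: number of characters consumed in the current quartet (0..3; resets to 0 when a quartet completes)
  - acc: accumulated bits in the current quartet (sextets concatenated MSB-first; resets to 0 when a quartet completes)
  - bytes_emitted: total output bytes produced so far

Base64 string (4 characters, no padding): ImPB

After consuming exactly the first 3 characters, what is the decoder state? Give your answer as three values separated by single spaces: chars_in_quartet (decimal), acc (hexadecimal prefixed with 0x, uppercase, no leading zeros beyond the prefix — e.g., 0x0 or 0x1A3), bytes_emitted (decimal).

Answer: 3 0x898F 0

Derivation:
After char 0 ('I'=8): chars_in_quartet=1 acc=0x8 bytes_emitted=0
After char 1 ('m'=38): chars_in_quartet=2 acc=0x226 bytes_emitted=0
After char 2 ('P'=15): chars_in_quartet=3 acc=0x898F bytes_emitted=0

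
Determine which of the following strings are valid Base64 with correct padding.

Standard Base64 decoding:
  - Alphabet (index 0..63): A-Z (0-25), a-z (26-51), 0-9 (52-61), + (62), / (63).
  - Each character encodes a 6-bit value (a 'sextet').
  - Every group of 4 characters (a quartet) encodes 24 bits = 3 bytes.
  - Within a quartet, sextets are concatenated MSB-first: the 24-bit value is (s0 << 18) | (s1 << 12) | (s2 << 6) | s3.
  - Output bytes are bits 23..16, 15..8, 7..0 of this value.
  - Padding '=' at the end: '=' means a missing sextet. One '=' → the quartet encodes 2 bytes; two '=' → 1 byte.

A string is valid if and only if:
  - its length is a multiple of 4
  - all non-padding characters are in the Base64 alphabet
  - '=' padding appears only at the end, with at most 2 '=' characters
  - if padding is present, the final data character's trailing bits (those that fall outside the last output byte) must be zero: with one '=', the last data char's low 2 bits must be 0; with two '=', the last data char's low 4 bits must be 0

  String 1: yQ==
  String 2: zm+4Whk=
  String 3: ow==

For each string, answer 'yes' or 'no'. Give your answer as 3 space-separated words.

Answer: yes yes yes

Derivation:
String 1: 'yQ==' → valid
String 2: 'zm+4Whk=' → valid
String 3: 'ow==' → valid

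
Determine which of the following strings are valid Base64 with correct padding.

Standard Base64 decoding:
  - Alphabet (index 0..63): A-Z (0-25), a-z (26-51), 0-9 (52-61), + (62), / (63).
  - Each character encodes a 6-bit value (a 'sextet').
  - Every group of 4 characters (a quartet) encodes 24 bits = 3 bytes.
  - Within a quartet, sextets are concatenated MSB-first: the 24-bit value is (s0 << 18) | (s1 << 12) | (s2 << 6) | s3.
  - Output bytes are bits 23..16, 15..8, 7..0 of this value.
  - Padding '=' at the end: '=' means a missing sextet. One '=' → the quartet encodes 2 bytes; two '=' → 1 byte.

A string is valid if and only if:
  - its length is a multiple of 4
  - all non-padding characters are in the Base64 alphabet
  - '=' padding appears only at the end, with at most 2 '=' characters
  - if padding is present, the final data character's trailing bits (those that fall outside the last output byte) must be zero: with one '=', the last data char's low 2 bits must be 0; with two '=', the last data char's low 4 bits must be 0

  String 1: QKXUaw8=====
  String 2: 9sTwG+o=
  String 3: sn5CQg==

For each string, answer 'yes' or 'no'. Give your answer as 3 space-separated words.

Answer: no yes yes

Derivation:
String 1: 'QKXUaw8=====' → invalid (5 pad chars (max 2))
String 2: '9sTwG+o=' → valid
String 3: 'sn5CQg==' → valid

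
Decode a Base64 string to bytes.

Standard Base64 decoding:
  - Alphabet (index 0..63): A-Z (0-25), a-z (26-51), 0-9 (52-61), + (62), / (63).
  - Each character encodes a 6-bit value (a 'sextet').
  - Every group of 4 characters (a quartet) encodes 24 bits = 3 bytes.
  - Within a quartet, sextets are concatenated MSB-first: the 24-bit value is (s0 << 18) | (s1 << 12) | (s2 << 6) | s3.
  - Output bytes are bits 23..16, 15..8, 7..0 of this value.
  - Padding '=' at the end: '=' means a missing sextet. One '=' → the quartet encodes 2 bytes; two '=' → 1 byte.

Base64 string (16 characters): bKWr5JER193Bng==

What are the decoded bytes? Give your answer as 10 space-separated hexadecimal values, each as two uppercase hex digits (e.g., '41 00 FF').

After char 0 ('b'=27): chars_in_quartet=1 acc=0x1B bytes_emitted=0
After char 1 ('K'=10): chars_in_quartet=2 acc=0x6CA bytes_emitted=0
After char 2 ('W'=22): chars_in_quartet=3 acc=0x1B296 bytes_emitted=0
After char 3 ('r'=43): chars_in_quartet=4 acc=0x6CA5AB -> emit 6C A5 AB, reset; bytes_emitted=3
After char 4 ('5'=57): chars_in_quartet=1 acc=0x39 bytes_emitted=3
After char 5 ('J'=9): chars_in_quartet=2 acc=0xE49 bytes_emitted=3
After char 6 ('E'=4): chars_in_quartet=3 acc=0x39244 bytes_emitted=3
After char 7 ('R'=17): chars_in_quartet=4 acc=0xE49111 -> emit E4 91 11, reset; bytes_emitted=6
After char 8 ('1'=53): chars_in_quartet=1 acc=0x35 bytes_emitted=6
After char 9 ('9'=61): chars_in_quartet=2 acc=0xD7D bytes_emitted=6
After char 10 ('3'=55): chars_in_quartet=3 acc=0x35F77 bytes_emitted=6
After char 11 ('B'=1): chars_in_quartet=4 acc=0xD7DDC1 -> emit D7 DD C1, reset; bytes_emitted=9
After char 12 ('n'=39): chars_in_quartet=1 acc=0x27 bytes_emitted=9
After char 13 ('g'=32): chars_in_quartet=2 acc=0x9E0 bytes_emitted=9
Padding '==': partial quartet acc=0x9E0 -> emit 9E; bytes_emitted=10

Answer: 6C A5 AB E4 91 11 D7 DD C1 9E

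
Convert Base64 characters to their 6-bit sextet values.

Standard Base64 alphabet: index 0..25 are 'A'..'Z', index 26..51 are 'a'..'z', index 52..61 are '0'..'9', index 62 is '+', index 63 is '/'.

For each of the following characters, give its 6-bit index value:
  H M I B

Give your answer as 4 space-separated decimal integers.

Answer: 7 12 8 1

Derivation:
'H': A..Z range, ord('H') − ord('A') = 7
'M': A..Z range, ord('M') − ord('A') = 12
'I': A..Z range, ord('I') − ord('A') = 8
'B': A..Z range, ord('B') − ord('A') = 1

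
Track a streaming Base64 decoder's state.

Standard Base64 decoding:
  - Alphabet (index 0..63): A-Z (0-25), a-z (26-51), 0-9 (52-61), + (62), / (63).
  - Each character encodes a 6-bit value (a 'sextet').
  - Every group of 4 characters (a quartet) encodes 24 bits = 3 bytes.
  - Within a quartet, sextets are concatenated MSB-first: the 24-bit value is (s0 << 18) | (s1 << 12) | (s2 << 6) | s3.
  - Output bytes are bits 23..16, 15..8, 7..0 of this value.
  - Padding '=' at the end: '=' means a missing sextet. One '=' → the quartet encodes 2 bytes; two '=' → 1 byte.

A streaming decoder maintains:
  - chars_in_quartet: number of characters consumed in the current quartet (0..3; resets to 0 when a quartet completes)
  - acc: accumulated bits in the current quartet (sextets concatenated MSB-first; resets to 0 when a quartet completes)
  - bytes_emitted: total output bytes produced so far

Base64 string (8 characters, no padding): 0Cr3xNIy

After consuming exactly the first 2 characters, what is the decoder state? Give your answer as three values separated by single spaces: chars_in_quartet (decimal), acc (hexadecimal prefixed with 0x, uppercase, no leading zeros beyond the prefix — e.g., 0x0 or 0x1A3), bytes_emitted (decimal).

After char 0 ('0'=52): chars_in_quartet=1 acc=0x34 bytes_emitted=0
After char 1 ('C'=2): chars_in_quartet=2 acc=0xD02 bytes_emitted=0

Answer: 2 0xD02 0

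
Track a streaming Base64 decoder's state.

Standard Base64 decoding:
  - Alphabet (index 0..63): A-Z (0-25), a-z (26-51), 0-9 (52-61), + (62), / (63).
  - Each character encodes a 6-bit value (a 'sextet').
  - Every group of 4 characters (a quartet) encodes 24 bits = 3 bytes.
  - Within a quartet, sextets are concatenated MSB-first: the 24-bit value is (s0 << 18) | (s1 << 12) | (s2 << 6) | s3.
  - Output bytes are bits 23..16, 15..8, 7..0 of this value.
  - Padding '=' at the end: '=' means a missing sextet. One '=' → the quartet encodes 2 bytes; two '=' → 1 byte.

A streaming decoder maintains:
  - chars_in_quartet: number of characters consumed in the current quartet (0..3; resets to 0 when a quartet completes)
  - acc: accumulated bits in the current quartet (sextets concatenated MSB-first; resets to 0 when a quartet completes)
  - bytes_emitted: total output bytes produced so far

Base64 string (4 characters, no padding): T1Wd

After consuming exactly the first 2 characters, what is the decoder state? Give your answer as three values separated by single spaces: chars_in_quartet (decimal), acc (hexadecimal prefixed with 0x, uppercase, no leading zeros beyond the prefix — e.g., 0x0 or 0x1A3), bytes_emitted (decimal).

After char 0 ('T'=19): chars_in_quartet=1 acc=0x13 bytes_emitted=0
After char 1 ('1'=53): chars_in_quartet=2 acc=0x4F5 bytes_emitted=0

Answer: 2 0x4F5 0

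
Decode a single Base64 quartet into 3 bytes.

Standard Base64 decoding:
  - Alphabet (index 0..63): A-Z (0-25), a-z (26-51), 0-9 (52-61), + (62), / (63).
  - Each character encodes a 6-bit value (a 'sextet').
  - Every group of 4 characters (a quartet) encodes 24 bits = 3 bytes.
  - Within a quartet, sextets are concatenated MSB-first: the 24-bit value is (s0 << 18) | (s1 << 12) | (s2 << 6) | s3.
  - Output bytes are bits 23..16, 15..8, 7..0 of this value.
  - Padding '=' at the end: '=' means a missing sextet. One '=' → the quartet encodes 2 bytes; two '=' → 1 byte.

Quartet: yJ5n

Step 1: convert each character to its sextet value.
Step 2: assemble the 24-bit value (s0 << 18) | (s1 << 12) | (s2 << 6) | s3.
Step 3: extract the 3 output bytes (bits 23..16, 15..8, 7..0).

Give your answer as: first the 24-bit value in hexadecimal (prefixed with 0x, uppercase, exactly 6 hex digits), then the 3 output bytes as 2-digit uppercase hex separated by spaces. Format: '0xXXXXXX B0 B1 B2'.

Answer: 0xC89E67 C8 9E 67

Derivation:
Sextets: y=50, J=9, 5=57, n=39
24-bit: (50<<18) | (9<<12) | (57<<6) | 39
      = 0xC80000 | 0x009000 | 0x000E40 | 0x000027
      = 0xC89E67
Bytes: (v>>16)&0xFF=C8, (v>>8)&0xFF=9E, v&0xFF=67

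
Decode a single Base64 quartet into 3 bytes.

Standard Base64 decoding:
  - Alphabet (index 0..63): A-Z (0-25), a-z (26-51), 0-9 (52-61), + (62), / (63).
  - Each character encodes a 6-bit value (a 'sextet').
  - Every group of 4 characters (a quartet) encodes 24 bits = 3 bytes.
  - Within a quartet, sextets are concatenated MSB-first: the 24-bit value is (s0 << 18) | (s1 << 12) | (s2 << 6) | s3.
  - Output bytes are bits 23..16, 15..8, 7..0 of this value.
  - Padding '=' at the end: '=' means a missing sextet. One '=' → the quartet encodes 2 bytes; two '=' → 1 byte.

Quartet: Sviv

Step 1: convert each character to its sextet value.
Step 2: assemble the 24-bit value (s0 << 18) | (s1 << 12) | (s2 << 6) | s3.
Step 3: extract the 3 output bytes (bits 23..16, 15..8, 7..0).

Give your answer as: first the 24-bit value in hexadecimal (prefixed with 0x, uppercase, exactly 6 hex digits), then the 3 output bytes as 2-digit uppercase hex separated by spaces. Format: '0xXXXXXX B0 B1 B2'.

Answer: 0x4AF8AF 4A F8 AF

Derivation:
Sextets: S=18, v=47, i=34, v=47
24-bit: (18<<18) | (47<<12) | (34<<6) | 47
      = 0x480000 | 0x02F000 | 0x000880 | 0x00002F
      = 0x4AF8AF
Bytes: (v>>16)&0xFF=4A, (v>>8)&0xFF=F8, v&0xFF=AF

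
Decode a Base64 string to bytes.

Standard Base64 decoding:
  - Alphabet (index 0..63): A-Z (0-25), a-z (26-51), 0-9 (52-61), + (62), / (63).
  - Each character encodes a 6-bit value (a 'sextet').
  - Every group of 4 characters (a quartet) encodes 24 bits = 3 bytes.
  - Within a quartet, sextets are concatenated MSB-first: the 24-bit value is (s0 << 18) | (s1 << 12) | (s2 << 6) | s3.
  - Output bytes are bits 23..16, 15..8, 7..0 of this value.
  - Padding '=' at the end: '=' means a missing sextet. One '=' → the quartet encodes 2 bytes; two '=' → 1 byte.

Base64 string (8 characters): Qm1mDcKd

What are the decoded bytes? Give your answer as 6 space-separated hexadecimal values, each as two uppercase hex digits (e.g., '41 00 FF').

After char 0 ('Q'=16): chars_in_quartet=1 acc=0x10 bytes_emitted=0
After char 1 ('m'=38): chars_in_quartet=2 acc=0x426 bytes_emitted=0
After char 2 ('1'=53): chars_in_quartet=3 acc=0x109B5 bytes_emitted=0
After char 3 ('m'=38): chars_in_quartet=4 acc=0x426D66 -> emit 42 6D 66, reset; bytes_emitted=3
After char 4 ('D'=3): chars_in_quartet=1 acc=0x3 bytes_emitted=3
After char 5 ('c'=28): chars_in_quartet=2 acc=0xDC bytes_emitted=3
After char 6 ('K'=10): chars_in_quartet=3 acc=0x370A bytes_emitted=3
After char 7 ('d'=29): chars_in_quartet=4 acc=0xDC29D -> emit 0D C2 9D, reset; bytes_emitted=6

Answer: 42 6D 66 0D C2 9D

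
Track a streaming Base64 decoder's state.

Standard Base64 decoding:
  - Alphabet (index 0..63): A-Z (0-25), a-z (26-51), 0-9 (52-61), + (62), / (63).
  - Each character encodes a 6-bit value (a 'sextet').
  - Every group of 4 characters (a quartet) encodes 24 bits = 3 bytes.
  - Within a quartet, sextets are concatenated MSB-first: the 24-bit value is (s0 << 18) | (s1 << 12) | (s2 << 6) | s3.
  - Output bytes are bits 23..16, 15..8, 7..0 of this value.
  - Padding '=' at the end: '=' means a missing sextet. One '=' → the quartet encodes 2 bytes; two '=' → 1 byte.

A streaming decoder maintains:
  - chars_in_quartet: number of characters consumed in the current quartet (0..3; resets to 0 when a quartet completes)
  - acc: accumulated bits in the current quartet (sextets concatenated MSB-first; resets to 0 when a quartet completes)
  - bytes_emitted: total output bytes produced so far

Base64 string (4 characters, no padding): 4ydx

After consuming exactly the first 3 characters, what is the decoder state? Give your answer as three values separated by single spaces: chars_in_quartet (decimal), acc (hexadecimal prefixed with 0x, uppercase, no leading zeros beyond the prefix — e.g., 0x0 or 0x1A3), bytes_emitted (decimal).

After char 0 ('4'=56): chars_in_quartet=1 acc=0x38 bytes_emitted=0
After char 1 ('y'=50): chars_in_quartet=2 acc=0xE32 bytes_emitted=0
After char 2 ('d'=29): chars_in_quartet=3 acc=0x38C9D bytes_emitted=0

Answer: 3 0x38C9D 0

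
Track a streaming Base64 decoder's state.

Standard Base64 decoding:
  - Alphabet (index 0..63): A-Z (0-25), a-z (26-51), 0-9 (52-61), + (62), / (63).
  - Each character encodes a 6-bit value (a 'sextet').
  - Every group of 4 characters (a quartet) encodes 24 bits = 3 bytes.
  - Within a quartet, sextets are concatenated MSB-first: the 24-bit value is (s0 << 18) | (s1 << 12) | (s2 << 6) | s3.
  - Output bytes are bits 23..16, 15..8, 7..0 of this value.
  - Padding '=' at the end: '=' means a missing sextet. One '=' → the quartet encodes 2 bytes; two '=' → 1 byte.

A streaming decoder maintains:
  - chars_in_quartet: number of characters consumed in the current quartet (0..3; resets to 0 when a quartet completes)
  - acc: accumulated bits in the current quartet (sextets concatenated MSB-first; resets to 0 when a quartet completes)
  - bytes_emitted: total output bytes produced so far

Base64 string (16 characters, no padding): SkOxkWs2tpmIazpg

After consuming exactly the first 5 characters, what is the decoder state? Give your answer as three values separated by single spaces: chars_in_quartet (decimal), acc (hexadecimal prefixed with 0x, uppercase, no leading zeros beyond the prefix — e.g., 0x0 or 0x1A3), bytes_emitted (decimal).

Answer: 1 0x24 3

Derivation:
After char 0 ('S'=18): chars_in_quartet=1 acc=0x12 bytes_emitted=0
After char 1 ('k'=36): chars_in_quartet=2 acc=0x4A4 bytes_emitted=0
After char 2 ('O'=14): chars_in_quartet=3 acc=0x1290E bytes_emitted=0
After char 3 ('x'=49): chars_in_quartet=4 acc=0x4A43B1 -> emit 4A 43 B1, reset; bytes_emitted=3
After char 4 ('k'=36): chars_in_quartet=1 acc=0x24 bytes_emitted=3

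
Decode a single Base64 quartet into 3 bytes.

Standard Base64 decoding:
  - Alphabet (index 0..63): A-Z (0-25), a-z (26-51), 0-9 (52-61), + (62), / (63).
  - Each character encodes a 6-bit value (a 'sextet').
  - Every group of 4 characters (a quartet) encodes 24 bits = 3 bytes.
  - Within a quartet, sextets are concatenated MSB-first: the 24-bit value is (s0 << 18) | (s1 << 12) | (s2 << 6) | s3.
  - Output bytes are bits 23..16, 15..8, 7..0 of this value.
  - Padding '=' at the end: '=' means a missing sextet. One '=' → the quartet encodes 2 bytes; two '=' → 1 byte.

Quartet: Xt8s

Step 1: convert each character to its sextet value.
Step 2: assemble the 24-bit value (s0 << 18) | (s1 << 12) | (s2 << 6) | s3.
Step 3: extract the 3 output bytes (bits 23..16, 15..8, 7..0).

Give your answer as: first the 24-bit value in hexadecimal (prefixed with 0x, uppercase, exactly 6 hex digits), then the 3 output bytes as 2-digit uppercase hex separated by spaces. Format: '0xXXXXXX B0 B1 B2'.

Answer: 0x5EDF2C 5E DF 2C

Derivation:
Sextets: X=23, t=45, 8=60, s=44
24-bit: (23<<18) | (45<<12) | (60<<6) | 44
      = 0x5C0000 | 0x02D000 | 0x000F00 | 0x00002C
      = 0x5EDF2C
Bytes: (v>>16)&0xFF=5E, (v>>8)&0xFF=DF, v&0xFF=2C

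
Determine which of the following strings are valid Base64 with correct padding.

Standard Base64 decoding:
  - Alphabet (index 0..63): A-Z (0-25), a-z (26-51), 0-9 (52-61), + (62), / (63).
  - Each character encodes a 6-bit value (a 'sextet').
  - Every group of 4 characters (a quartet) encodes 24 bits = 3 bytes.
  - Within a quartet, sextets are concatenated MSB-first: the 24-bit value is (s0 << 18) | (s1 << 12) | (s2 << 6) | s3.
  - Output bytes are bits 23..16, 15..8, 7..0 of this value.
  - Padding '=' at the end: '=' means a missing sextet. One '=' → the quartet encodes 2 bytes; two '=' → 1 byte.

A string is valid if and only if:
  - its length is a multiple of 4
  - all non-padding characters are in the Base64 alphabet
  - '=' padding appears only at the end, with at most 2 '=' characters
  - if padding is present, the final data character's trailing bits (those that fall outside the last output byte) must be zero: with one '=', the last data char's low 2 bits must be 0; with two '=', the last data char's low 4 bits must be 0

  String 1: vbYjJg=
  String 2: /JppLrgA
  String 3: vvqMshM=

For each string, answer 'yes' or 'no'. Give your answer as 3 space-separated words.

Answer: no yes yes

Derivation:
String 1: 'vbYjJg=' → invalid (len=7 not mult of 4)
String 2: '/JppLrgA' → valid
String 3: 'vvqMshM=' → valid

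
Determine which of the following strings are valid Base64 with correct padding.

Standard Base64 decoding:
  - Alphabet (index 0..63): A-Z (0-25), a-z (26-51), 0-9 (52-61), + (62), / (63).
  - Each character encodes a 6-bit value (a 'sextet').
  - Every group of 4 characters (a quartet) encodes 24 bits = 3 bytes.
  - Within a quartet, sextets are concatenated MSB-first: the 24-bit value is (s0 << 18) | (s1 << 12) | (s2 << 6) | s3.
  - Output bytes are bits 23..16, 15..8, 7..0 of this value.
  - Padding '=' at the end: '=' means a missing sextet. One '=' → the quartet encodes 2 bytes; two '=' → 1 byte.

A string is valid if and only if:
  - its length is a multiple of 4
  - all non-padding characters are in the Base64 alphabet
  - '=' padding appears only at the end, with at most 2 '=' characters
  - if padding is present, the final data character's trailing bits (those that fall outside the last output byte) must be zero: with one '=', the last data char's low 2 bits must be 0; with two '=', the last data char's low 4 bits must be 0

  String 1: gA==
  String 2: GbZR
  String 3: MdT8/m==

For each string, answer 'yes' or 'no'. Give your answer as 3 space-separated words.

Answer: yes yes no

Derivation:
String 1: 'gA==' → valid
String 2: 'GbZR' → valid
String 3: 'MdT8/m==' → invalid (bad trailing bits)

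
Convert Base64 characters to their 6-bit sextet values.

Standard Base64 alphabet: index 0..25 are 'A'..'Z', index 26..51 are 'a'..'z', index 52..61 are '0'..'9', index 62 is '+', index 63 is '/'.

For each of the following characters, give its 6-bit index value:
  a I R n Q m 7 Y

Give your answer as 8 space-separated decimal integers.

'a': a..z range, 26 + ord('a') − ord('a') = 26
'I': A..Z range, ord('I') − ord('A') = 8
'R': A..Z range, ord('R') − ord('A') = 17
'n': a..z range, 26 + ord('n') − ord('a') = 39
'Q': A..Z range, ord('Q') − ord('A') = 16
'm': a..z range, 26 + ord('m') − ord('a') = 38
'7': 0..9 range, 52 + ord('7') − ord('0') = 59
'Y': A..Z range, ord('Y') − ord('A') = 24

Answer: 26 8 17 39 16 38 59 24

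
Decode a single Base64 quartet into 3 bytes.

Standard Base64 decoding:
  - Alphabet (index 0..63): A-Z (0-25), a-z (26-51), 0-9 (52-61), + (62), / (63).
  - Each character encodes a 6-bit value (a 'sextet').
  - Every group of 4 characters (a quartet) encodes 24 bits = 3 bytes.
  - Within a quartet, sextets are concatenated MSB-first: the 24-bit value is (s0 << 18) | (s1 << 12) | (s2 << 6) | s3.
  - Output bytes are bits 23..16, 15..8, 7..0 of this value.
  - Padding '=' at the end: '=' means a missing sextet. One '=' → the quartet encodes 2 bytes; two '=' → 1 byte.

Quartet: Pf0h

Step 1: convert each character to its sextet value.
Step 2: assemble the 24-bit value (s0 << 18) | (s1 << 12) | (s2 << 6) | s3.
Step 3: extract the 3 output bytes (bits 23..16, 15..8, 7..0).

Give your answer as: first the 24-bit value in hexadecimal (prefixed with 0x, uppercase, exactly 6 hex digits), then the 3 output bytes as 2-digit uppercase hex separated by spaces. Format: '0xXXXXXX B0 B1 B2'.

Answer: 0x3DFD21 3D FD 21

Derivation:
Sextets: P=15, f=31, 0=52, h=33
24-bit: (15<<18) | (31<<12) | (52<<6) | 33
      = 0x3C0000 | 0x01F000 | 0x000D00 | 0x000021
      = 0x3DFD21
Bytes: (v>>16)&0xFF=3D, (v>>8)&0xFF=FD, v&0xFF=21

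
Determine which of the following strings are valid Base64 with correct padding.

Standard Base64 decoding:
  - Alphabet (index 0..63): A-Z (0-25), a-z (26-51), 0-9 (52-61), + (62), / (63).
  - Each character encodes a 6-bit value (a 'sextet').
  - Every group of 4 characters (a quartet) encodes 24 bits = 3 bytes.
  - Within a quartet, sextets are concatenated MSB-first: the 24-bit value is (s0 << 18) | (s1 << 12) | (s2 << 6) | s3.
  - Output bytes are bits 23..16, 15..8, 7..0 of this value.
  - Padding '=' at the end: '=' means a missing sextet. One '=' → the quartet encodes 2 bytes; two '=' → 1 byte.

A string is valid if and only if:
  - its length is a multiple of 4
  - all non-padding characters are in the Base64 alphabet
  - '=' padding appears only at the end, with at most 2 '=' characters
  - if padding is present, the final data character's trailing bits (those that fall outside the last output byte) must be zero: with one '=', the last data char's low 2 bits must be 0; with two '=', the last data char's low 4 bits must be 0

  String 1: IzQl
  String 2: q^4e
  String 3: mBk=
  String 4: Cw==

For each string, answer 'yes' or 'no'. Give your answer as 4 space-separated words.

String 1: 'IzQl' → valid
String 2: 'q^4e' → invalid (bad char(s): ['^'])
String 3: 'mBk=' → valid
String 4: 'Cw==' → valid

Answer: yes no yes yes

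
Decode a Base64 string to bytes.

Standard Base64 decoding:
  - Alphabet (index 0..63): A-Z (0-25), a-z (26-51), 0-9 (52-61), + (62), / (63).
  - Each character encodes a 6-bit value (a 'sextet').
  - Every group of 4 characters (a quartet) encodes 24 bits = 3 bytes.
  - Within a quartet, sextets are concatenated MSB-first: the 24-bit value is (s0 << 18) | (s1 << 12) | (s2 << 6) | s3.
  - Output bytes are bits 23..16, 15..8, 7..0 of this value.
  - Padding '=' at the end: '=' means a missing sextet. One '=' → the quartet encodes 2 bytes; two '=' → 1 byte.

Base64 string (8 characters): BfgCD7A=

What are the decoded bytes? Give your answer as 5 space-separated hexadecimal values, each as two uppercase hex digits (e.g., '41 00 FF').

After char 0 ('B'=1): chars_in_quartet=1 acc=0x1 bytes_emitted=0
After char 1 ('f'=31): chars_in_quartet=2 acc=0x5F bytes_emitted=0
After char 2 ('g'=32): chars_in_quartet=3 acc=0x17E0 bytes_emitted=0
After char 3 ('C'=2): chars_in_quartet=4 acc=0x5F802 -> emit 05 F8 02, reset; bytes_emitted=3
After char 4 ('D'=3): chars_in_quartet=1 acc=0x3 bytes_emitted=3
After char 5 ('7'=59): chars_in_quartet=2 acc=0xFB bytes_emitted=3
After char 6 ('A'=0): chars_in_quartet=3 acc=0x3EC0 bytes_emitted=3
Padding '=': partial quartet acc=0x3EC0 -> emit 0F B0; bytes_emitted=5

Answer: 05 F8 02 0F B0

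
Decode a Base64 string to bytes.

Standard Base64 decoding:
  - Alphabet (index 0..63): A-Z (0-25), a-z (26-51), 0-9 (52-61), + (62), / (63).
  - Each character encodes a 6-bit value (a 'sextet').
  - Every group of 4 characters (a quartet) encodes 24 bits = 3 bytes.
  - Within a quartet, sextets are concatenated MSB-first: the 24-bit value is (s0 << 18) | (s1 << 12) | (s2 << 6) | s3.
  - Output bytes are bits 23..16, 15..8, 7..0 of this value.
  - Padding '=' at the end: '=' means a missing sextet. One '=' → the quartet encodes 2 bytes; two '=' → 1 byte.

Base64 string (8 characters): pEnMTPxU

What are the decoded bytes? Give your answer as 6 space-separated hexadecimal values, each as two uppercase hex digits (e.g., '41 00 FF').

Answer: A4 49 CC 4C FC 54

Derivation:
After char 0 ('p'=41): chars_in_quartet=1 acc=0x29 bytes_emitted=0
After char 1 ('E'=4): chars_in_quartet=2 acc=0xA44 bytes_emitted=0
After char 2 ('n'=39): chars_in_quartet=3 acc=0x29127 bytes_emitted=0
After char 3 ('M'=12): chars_in_quartet=4 acc=0xA449CC -> emit A4 49 CC, reset; bytes_emitted=3
After char 4 ('T'=19): chars_in_quartet=1 acc=0x13 bytes_emitted=3
After char 5 ('P'=15): chars_in_quartet=2 acc=0x4CF bytes_emitted=3
After char 6 ('x'=49): chars_in_quartet=3 acc=0x133F1 bytes_emitted=3
After char 7 ('U'=20): chars_in_quartet=4 acc=0x4CFC54 -> emit 4C FC 54, reset; bytes_emitted=6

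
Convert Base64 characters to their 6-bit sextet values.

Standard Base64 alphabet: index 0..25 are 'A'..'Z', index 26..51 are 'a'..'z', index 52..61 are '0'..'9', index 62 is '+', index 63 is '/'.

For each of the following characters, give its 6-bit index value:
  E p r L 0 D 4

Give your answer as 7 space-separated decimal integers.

'E': A..Z range, ord('E') − ord('A') = 4
'p': a..z range, 26 + ord('p') − ord('a') = 41
'r': a..z range, 26 + ord('r') − ord('a') = 43
'L': A..Z range, ord('L') − ord('A') = 11
'0': 0..9 range, 52 + ord('0') − ord('0') = 52
'D': A..Z range, ord('D') − ord('A') = 3
'4': 0..9 range, 52 + ord('4') − ord('0') = 56

Answer: 4 41 43 11 52 3 56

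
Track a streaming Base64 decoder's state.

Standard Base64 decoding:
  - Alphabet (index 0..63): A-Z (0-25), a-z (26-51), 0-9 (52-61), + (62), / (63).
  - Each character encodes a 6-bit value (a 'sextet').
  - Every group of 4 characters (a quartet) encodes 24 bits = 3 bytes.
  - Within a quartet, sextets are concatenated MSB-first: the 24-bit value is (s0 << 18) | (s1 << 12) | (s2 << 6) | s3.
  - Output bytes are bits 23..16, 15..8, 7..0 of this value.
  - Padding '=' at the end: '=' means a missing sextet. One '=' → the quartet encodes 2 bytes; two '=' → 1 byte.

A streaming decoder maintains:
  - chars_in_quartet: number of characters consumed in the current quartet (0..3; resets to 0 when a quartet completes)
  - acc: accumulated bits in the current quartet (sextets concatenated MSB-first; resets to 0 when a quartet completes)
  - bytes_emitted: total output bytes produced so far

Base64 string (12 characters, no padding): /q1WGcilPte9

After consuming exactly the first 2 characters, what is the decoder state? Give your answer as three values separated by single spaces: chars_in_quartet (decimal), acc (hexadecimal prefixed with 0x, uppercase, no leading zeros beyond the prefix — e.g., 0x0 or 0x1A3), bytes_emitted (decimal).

Answer: 2 0xFEA 0

Derivation:
After char 0 ('/'=63): chars_in_quartet=1 acc=0x3F bytes_emitted=0
After char 1 ('q'=42): chars_in_quartet=2 acc=0xFEA bytes_emitted=0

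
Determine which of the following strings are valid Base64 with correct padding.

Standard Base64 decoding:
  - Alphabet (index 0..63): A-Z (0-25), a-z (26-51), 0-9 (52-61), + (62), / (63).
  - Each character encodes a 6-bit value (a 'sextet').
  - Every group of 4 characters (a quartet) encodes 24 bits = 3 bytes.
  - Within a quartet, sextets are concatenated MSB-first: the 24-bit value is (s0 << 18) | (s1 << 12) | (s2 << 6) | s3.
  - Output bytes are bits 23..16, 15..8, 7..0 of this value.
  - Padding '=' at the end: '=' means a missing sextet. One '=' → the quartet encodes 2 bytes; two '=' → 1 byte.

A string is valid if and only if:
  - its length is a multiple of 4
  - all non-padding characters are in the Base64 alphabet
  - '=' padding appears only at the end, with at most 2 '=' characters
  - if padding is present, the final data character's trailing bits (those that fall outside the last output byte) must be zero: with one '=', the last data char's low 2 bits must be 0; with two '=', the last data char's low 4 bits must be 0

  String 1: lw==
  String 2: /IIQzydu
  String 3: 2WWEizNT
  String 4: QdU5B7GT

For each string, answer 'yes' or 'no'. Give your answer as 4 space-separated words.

String 1: 'lw==' → valid
String 2: '/IIQzydu' → valid
String 3: '2WWEizNT' → valid
String 4: 'QdU5B7GT' → valid

Answer: yes yes yes yes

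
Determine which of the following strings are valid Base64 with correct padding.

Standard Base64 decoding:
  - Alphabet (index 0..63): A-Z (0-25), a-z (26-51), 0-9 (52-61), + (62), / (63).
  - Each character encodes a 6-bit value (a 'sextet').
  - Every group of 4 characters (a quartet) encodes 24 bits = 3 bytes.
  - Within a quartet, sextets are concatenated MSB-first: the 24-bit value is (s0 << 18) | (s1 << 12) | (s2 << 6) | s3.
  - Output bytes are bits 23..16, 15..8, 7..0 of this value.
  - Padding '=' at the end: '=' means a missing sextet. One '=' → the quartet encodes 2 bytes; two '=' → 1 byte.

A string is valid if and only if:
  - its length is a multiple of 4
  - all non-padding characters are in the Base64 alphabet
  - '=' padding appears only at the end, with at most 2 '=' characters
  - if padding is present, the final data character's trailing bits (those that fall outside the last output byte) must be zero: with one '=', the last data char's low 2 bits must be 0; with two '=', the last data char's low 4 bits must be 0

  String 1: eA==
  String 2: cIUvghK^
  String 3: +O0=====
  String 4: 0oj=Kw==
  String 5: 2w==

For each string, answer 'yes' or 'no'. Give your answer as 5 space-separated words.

String 1: 'eA==' → valid
String 2: 'cIUvghK^' → invalid (bad char(s): ['^'])
String 3: '+O0=====' → invalid (5 pad chars (max 2))
String 4: '0oj=Kw==' → invalid (bad char(s): ['=']; '=' in middle)
String 5: '2w==' → valid

Answer: yes no no no yes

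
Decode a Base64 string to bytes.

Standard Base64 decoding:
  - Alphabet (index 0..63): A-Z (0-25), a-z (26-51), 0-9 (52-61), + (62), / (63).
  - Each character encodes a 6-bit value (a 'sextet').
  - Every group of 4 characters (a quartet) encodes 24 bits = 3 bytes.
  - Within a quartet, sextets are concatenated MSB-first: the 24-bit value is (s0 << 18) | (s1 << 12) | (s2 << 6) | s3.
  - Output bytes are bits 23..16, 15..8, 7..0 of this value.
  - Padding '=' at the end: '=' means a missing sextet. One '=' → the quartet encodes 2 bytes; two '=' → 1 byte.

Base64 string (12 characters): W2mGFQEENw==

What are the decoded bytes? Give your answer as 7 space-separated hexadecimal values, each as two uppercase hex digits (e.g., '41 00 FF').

Answer: 5B 69 86 15 01 04 37

Derivation:
After char 0 ('W'=22): chars_in_quartet=1 acc=0x16 bytes_emitted=0
After char 1 ('2'=54): chars_in_quartet=2 acc=0x5B6 bytes_emitted=0
After char 2 ('m'=38): chars_in_quartet=3 acc=0x16DA6 bytes_emitted=0
After char 3 ('G'=6): chars_in_quartet=4 acc=0x5B6986 -> emit 5B 69 86, reset; bytes_emitted=3
After char 4 ('F'=5): chars_in_quartet=1 acc=0x5 bytes_emitted=3
After char 5 ('Q'=16): chars_in_quartet=2 acc=0x150 bytes_emitted=3
After char 6 ('E'=4): chars_in_quartet=3 acc=0x5404 bytes_emitted=3
After char 7 ('E'=4): chars_in_quartet=4 acc=0x150104 -> emit 15 01 04, reset; bytes_emitted=6
After char 8 ('N'=13): chars_in_quartet=1 acc=0xD bytes_emitted=6
After char 9 ('w'=48): chars_in_quartet=2 acc=0x370 bytes_emitted=6
Padding '==': partial quartet acc=0x370 -> emit 37; bytes_emitted=7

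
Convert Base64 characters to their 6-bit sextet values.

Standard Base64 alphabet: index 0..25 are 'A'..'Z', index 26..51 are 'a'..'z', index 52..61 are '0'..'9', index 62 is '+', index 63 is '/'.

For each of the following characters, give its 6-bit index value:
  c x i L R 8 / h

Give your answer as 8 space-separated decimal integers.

'c': a..z range, 26 + ord('c') − ord('a') = 28
'x': a..z range, 26 + ord('x') − ord('a') = 49
'i': a..z range, 26 + ord('i') − ord('a') = 34
'L': A..Z range, ord('L') − ord('A') = 11
'R': A..Z range, ord('R') − ord('A') = 17
'8': 0..9 range, 52 + ord('8') − ord('0') = 60
'/': index 63
'h': a..z range, 26 + ord('h') − ord('a') = 33

Answer: 28 49 34 11 17 60 63 33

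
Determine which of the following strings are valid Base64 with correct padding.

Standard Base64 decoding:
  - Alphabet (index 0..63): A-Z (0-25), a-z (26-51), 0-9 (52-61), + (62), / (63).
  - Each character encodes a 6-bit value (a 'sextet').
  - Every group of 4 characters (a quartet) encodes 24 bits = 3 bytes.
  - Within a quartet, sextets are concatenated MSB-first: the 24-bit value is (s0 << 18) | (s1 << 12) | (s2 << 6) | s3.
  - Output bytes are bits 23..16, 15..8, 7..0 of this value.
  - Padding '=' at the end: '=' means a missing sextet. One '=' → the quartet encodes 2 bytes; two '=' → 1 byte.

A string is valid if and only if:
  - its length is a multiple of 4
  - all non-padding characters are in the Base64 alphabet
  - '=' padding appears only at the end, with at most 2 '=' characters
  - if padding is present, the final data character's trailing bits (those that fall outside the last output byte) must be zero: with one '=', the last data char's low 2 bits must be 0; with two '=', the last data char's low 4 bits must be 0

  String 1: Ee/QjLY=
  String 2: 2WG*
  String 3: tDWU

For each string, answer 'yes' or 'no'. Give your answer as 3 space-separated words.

Answer: yes no yes

Derivation:
String 1: 'Ee/QjLY=' → valid
String 2: '2WG*' → invalid (bad char(s): ['*'])
String 3: 'tDWU' → valid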